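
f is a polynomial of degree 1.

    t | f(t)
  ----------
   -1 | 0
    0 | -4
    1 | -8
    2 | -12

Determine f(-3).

First differences: -4, -4, -4.
Level-1 differences are constant, so f has degree 1.
Fitting a degree-1 polynomial gives f(t) = -4t - 4.
Then f(-3) = 8.

8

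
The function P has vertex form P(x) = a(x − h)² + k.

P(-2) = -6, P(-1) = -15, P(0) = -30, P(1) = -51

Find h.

First differences -9, -15, -21; second difference -6 = 2a, so a = -3.
Expanding, the x-coefficient is −2ah = 6h; matching it to the data gives h = -3, and then k = -3.
So P(x) = -3(x + 3)² − 3.
Hence h = -3.

-3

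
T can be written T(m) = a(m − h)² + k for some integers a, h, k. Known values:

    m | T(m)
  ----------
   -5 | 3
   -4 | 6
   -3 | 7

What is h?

First differences 3, 1; second difference -2 = 2a, so a = -1.
Expanding, the m-coefficient is −2ah = 2h; matching it to the data gives h = -3, and then k = 7.
So T(m) = -1(m + 3)² + 7.
Hence h = -3.

-3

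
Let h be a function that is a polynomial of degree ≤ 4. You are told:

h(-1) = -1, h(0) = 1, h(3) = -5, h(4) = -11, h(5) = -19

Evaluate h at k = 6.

-29

Write h(k) = ak^4 + bk³ + ck² + dk + e; the 5 given values yield a linear system in the 5 coefficients.
Solving, the top 2 coefficients vanish, and h(k) = -k² + k + 1.
Then h(6) = -29.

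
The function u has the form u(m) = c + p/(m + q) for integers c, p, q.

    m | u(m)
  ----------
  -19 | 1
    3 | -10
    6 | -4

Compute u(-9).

2

(u(m) − c)(m + q) = p for each data point; the three points give a linear system in c and q, then p follows.
Solving: c = 0, q = -1, p = -20, so u(m) = -20/(m − 1).
Then u(-9) = 0 − 20/(-10) = 2.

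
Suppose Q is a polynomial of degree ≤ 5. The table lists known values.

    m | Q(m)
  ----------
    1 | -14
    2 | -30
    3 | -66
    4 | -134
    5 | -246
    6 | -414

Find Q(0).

First differences: -16, -36, -68, -112, -168. Second differences: -20, -32, -44, -56. Third differences: -12, -12, -12.
Level-3 differences are constant, so Q has degree 3.
Fitting a degree-3 polynomial gives Q(m) = -2m³ + 2m² - 8m - 6.
Then Q(0) = -6.

-6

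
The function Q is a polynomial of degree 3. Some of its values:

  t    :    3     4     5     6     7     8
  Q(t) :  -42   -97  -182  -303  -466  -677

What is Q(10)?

First differences: -55, -85, -121, -163, -211. Second differences: -30, -36, -42, -48. Third differences: -6, -6, -6.
Level-3 differences are constant, so Q has degree 3.
Fitting a degree-3 polynomial gives Q(t) = -t³ - 3t² + 3t + 3.
Then Q(10) = -1267.

-1267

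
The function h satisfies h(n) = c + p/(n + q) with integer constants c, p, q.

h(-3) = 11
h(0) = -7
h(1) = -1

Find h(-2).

(h(n) − c)(n + q) = p for each data point; the three points give a linear system in c and q, then p follows.
Solving: c = 5, q = 1, p = -12, so h(n) = 5 − 12/(n + 1).
Then h(-2) = 5 − 12/(-1) = 17.

17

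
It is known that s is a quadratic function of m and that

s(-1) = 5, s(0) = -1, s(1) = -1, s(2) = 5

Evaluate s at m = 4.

First differences: -6, 0, 6. Second differences: 6, 6.
Level-2 differences are constant, so s has degree 2.
Fitting a degree-2 polynomial gives s(m) = 3m² - 3m - 1.
Then s(4) = 35.

35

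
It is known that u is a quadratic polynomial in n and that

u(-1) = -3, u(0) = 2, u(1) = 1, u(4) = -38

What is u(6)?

Write u(n) = an² + bn + c; the 4 given values yield a linear system in the 3 coefficients.
Solving, u(n) = -3n² + 2n + 2.
Then u(6) = -94.

-94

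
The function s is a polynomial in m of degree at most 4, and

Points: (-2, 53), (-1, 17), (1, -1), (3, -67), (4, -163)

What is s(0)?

5

Write s(m) = am^4 + bm³ + cm² + dm + e; the 5 given values yield a linear system in the 5 coefficients.
Solving, the leading coefficient vanishes, and s(m) = -3m³ + 3m² - 6m + 5.
Then s(0) = 5.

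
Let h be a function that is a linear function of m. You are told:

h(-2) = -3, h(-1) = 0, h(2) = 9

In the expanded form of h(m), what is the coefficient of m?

3

Write h(m) = am + b; the 3 given values yield a linear system in the 2 coefficients.
Solving, h(m) = 3m + 3.
The coefficient of m is 3.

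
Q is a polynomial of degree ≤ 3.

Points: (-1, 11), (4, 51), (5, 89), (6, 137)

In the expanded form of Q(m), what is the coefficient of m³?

Write Q(m) = am³ + bm² + cm + d; the 4 given values yield a linear system in the 4 coefficients.
Solving, the leading coefficient vanishes, and Q(m) = 5m² - 7m - 1.
The coefficient of m³ is 0.

0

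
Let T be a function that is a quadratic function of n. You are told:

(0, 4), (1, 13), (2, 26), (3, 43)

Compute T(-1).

-1

Write T(n) = an² + bn + c; the 4 given values yield a linear system in the 3 coefficients.
Solving, T(n) = 2n² + 7n + 4.
Then T(-1) = -1.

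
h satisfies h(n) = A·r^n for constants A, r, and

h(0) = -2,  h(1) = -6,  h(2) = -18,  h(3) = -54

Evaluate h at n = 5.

Consecutive ratio: -6/(-2) = 3, and -18/(-6) = 3, so r = 3.
Then A·3^0 = -2 gives A = -2, and h(n) = -2·3^n.
h(5) = -2·3^5 = -486.

-486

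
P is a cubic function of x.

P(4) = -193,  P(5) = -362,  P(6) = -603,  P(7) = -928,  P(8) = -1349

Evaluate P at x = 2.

First differences: -169, -241, -325, -421. Second differences: -72, -84, -96. Third differences: -12, -12.
Level-3 differences are constant, so P has degree 3.
Fitting a degree-3 polynomial gives P(x) = -2x³ - 6x² + 7x + 3.
Then P(2) = -23.

-23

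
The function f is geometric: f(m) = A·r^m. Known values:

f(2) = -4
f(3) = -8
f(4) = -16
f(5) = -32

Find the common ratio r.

2

Consecutive ratio: -8/(-4) = 2, and -16/(-8) = 2, so r = 2.
Then A·2^2 = -4 gives A = -1, and f(m) = -1·2^m.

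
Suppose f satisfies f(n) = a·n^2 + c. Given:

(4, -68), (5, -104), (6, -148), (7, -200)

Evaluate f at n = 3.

-40

From f(4) = -68 and f(5) = -104: 16a + c = -68 and 25a + c = -104.
Subtracting: 9a = -36, so a = -4; then c = -68 − (-4)·16 = -4.
So f(n) = -4n² − 4, and f(3) = -40.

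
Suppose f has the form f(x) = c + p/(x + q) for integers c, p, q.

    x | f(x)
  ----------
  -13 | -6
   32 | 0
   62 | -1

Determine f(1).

(f(x) − c)(x + q) = p for each data point; the three points give a linear system in c and q, then p follows.
Solving: c = -2, q = -2, p = 60, so f(x) = -2 + 60/(x − 2).
Then f(1) = -2 + 60/(-1) = -62.

-62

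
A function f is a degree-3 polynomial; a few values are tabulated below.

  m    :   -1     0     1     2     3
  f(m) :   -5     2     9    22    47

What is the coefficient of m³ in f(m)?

1

First differences: 7, 7, 13, 25. Second differences: 0, 6, 12. Third differences: 6, 6.
Level-3 differences are constant, so f has degree 3.
Fitting a degree-3 polynomial gives f(m) = m³ + 6m + 2.
The coefficient of m³ is 1.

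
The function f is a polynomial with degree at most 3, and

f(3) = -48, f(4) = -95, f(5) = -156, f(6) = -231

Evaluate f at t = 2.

First differences: -47, -61, -75. Second differences: -14, -14.
Level-2 differences are constant, so f has degree 2.
Fitting a degree-2 polynomial gives f(t) = -7t² + 2t + 9.
Then f(2) = -15.

-15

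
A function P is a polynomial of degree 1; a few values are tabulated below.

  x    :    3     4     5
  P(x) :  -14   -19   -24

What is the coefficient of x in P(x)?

Write P(x) = ax + b; the 3 given values yield a linear system in the 2 coefficients.
Solving, P(x) = -5x + 1.
The coefficient of x is -5.

-5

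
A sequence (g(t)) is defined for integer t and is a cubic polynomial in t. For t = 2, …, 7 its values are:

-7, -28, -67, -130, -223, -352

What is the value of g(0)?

5

First differences: -21, -39, -63, -93, -129. Second differences: -18, -24, -30, -36. Third differences: -6, -6, -6.
Level-3 differences are constant, so g has degree 3.
Fitting a degree-3 polynomial gives g(t) = -t³ - 2t + 5.
Then g(0) = 5.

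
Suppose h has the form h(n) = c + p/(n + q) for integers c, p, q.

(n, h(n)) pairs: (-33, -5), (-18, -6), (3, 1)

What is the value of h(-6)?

-14

(h(n) − c)(n + q) = p for each data point; the three points give a linear system in c and q, then p follows.
Solving: c = -4, q = 3, p = 30, so h(n) = -4 + 30/(n + 3).
Then h(-6) = -4 + 30/(-3) = -14.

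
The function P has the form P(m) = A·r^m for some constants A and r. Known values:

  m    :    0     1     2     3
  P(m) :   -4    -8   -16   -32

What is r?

2

Consecutive ratio: -8/(-4) = 2, and -16/(-8) = 2, so r = 2.
Then A·2^0 = -4 gives A = -4, and P(m) = -4·2^m.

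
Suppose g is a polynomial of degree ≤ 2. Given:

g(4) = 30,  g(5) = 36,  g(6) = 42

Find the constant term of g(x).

First differences: 6, 6.
Level-1 differences are constant, so g has degree 1.
Fitting a degree-1 polynomial gives g(x) = 6x + 6.
The constant term is g(0) = 6.

6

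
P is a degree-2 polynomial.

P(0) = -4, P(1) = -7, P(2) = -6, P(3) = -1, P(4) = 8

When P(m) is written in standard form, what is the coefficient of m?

-5

First differences: -3, 1, 5, 9. Second differences: 4, 4, 4.
Level-2 differences are constant, so P has degree 2.
Fitting a degree-2 polynomial gives P(m) = 2m² - 5m - 4.
The coefficient of m is -5.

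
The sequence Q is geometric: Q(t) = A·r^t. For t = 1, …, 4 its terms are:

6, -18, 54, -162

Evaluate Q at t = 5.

Consecutive ratio: -18/6 = -3, and 54/(-18) = -3, so r = -3.
Then A·(-3)^1 = 6 gives A = -2, and Q(t) = -2·(-3)^t.
Q(5) = -2·(-3)^5 = 486.

486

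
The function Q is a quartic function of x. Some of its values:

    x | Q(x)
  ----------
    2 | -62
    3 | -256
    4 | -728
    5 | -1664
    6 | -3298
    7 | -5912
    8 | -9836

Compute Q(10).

-23174

Write Q(x) = ax^4 + bx³ + cx² + dx + e; the 7 given values yield a linear system in the 5 coefficients.
Solving, Q(x) = -2x^4 - 3x³ - 2x² + 3x - 4.
Then Q(10) = -23174.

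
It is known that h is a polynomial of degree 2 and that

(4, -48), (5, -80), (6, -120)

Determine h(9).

-288

Write h(n) = an² + bn + c; the 3 given values yield a linear system in the 3 coefficients.
Solving, h(n) = -4n² + 4n.
Then h(9) = -288.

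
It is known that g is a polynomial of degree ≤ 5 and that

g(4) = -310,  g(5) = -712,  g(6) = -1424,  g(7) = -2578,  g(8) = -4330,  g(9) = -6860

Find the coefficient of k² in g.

First differences: -402, -712, -1154, -1752, -2530. Second differences: -310, -442, -598, -778. Third differences: -132, -156, -180. Fourth differences: -24, -24.
Level-4 differences are constant, so g has degree 4.
Fitting a degree-4 polynomial gives g(k) = -k^4 - 4k² + 3k - 2.
The coefficient of k² is -4.

-4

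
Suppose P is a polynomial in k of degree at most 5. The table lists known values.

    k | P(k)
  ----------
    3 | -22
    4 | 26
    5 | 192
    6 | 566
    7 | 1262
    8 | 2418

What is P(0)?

Write P(k) = ak^5 + bk^4 + ck³ + dk² + ek + p; the 6 given values yield a linear system in the 6 coefficients.
Solving, the leading coefficient vanishes, and P(k) = k^4 - 3k³ - 2k² - 2k + 2.
The constant term is P(0) = 2.

2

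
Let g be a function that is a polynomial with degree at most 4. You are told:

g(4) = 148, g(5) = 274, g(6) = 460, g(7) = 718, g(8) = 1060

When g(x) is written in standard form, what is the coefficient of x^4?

First differences: 126, 186, 258, 342. Second differences: 60, 72, 84. Third differences: 12, 12.
Level-3 differences are constant, so g has degree 3.
Fitting a degree-3 polynomial gives g(x) = 2x³ + 4x + 4.
The coefficient of x^4 is 0.

0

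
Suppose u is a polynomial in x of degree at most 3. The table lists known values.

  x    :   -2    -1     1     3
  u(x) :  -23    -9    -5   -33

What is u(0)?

-3

Write u(x) = ax³ + bx² + cx + d; the 4 given values yield a linear system in the 4 coefficients.
Solving, the leading coefficient vanishes, and u(x) = -4x² + 2x - 3.
The constant term is u(0) = -3.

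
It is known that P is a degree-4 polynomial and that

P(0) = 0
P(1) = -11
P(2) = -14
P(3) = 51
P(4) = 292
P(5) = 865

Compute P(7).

First differences: -11, -3, 65, 241, 573. Second differences: 8, 68, 176, 332. Third differences: 60, 108, 156. Fourth differences: 48, 48.
Level-4 differences are constant, so P has degree 4.
Fitting a degree-4 polynomial gives P(k) = 2k^4 - 2k³ - 4k² - 7k.
Then P(7) = 3871.

3871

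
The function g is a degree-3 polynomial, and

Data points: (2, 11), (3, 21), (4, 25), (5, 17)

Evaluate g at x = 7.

Write g(x) = ax³ + bx² + cx + d; the 4 given values yield a linear system in the 4 coefficients.
Solving, g(x) = -x³ + 6x² - x - 3.
Then g(7) = -59.

-59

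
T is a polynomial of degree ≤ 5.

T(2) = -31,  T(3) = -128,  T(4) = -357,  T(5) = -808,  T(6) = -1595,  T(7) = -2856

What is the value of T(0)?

First differences: -97, -229, -451, -787, -1261. Second differences: -132, -222, -336, -474. Third differences: -90, -114, -138. Fourth differences: -24, -24.
Level-4 differences are constant, so T has degree 4.
Fitting a degree-4 polynomial gives T(m) = -m^4 - m³ - 2m² - 3m + 7.
Then T(0) = 7.

7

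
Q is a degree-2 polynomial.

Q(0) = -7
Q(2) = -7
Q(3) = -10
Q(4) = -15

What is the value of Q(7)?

-42

Write Q(k) = ak² + bk + c; the 4 given values yield a linear system in the 3 coefficients.
Solving, Q(k) = -k² + 2k - 7.
Then Q(7) = -42.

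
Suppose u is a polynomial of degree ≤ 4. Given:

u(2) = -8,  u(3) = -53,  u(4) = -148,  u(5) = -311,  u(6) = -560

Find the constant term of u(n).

First differences: -45, -95, -163, -249. Second differences: -50, -68, -86. Third differences: -18, -18.
Level-3 differences are constant, so u has degree 3.
Fitting a degree-3 polynomial gives u(n) = -3n³ + 2n² + 2n + 4.
The constant term is u(0) = 4.

4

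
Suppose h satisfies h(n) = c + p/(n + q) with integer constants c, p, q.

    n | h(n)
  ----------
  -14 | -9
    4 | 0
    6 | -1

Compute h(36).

(h(n) − c)(n + q) = p for each data point; the three points give a linear system in c and q, then p follows.
Solving: c = -5, q = 4, p = 40, so h(n) = -5 + 40/(n + 4).
Then h(36) = -5 + 40/40 = -4.

-4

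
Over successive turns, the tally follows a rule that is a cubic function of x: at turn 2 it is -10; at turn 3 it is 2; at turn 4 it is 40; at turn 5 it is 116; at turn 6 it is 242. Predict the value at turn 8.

Write the value at x as Q(x).
First differences: 12, 38, 76, 126. Second differences: 26, 38, 50. Third differences: 12, 12.
Level-3 differences are constant, so Q has degree 3.
Fitting a degree-3 polynomial gives Q(x) = 2x³ - 5x² - x - 4.
Then Q(8) = 692.

692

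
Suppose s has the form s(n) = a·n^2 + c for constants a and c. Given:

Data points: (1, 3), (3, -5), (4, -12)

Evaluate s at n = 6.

-32

From s(1) = 3 and s(3) = -5: 1a + c = 3 and 9a + c = -5.
Subtracting: 8a = -8, so a = -1; then c = 3 − (-1)·1 = 4.
So s(n) = -1n² + 4, and s(6) = -32.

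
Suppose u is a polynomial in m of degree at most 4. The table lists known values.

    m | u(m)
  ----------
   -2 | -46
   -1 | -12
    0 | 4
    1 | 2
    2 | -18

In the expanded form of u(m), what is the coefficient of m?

Write u(m) = am^4 + bm³ + cm² + dm + e; the 5 given values yield a linear system in the 5 coefficients.
Solving, the top 2 coefficients vanish, and u(m) = -9m² + 7m + 4.
The coefficient of m is 7.

7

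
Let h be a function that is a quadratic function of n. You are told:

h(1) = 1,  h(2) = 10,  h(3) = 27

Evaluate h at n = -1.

7

Write h(n) = an² + bn + c; the 3 given values yield a linear system in the 3 coefficients.
Solving, h(n) = 4n² - 3n.
Then h(-1) = 7.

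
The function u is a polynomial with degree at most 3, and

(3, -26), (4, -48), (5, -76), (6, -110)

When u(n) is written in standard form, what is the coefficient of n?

First differences: -22, -28, -34. Second differences: -6, -6.
Level-2 differences are constant, so u has degree 2.
Fitting a degree-2 polynomial gives u(n) = -3n² - n + 4.
The coefficient of n is -1.

-1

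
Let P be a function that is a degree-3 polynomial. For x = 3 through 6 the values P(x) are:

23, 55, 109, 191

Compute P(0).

-1

Write P(x) = ax³ + bx² + cx + d; the 4 given values yield a linear system in the 4 coefficients.
Solving, P(x) = x³ - x² + 2x - 1.
Then P(0) = -1.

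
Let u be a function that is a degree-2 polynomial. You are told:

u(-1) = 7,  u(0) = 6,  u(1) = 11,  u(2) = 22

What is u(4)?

First differences: -1, 5, 11. Second differences: 6, 6.
Level-2 differences are constant, so u has degree 2.
Fitting a degree-2 polynomial gives u(n) = 3n² + 2n + 6.
Then u(4) = 62.

62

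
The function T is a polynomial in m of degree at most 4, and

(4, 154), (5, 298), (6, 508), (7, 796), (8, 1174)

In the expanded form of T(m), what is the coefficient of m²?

First differences: 144, 210, 288, 378. Second differences: 66, 78, 90. Third differences: 12, 12.
Level-3 differences are constant, so T has degree 3.
Fitting a degree-3 polynomial gives T(m) = 2m³ + 3m² - 5m - 2.
The coefficient of m² is 3.

3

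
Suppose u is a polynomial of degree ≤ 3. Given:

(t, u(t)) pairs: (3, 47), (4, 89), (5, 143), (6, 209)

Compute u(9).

First differences: 42, 54, 66. Second differences: 12, 12.
Level-2 differences are constant, so u has degree 2.
Fitting a degree-2 polynomial gives u(t) = 6t² - 7.
Then u(9) = 479.

479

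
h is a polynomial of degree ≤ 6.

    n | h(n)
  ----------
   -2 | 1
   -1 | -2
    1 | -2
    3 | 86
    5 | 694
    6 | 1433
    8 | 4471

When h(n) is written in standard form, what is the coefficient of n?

-1

Write h(n) = an^6 + bn^5 + cn^4 + dn³ + en² + pn + q; the 7 given values yield a linear system in the 7 coefficients.
Solving, the top 2 coefficients vanish, and h(n) = n^4 + n³ - 2n² - n - 1.
The coefficient of n is -1.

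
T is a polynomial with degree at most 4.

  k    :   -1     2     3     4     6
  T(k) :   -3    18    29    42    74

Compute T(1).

Write T(k) = ak^4 + bk³ + ck² + dk + e; the 5 given values yield a linear system in the 5 coefficients.
Solving, the top 2 coefficients vanish, and T(k) = k² + 6k + 2.
Then T(1) = 9.

9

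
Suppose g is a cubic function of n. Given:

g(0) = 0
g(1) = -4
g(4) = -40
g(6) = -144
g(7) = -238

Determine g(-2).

32

Write g(n) = an³ + bn² + cn + d; the 5 given values yield a linear system in the 4 coefficients.
Solving, g(n) = -n³ + 3n² - 6n.
Then g(-2) = 32.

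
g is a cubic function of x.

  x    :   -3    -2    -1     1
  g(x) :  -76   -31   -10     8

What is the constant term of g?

Write g(x) = ax³ + bx² + cx + d; the 4 given values yield a linear system in the 4 coefficients.
Solving, g(x) = 2x³ + 7x - 1.
The constant term is g(0) = -1.

-1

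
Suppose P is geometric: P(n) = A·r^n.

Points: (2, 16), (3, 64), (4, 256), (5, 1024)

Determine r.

4

Consecutive ratio: 64/16 = 4, and 256/64 = 4, so r = 4.
Then A·4^2 = 16 gives A = 1, and P(n) = 1·4^n.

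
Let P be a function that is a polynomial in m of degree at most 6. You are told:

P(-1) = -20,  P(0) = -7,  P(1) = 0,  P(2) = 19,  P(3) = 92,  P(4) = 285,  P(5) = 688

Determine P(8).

Write P(m) = am^6 + bm^5 + cm^4 + dm³ + em² + pm + q; the 7 given values yield a linear system in the 7 coefficients.
Solving, the top 2 coefficients vanish, and P(m) = m^4 + m³ - 4m² + 9m - 7.
Then P(8) = 4417.

4417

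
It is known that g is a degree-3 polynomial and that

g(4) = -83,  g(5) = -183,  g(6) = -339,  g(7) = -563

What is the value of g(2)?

-3

Write g(x) = ax³ + bx² + cx + d; the 4 given values yield a linear system in the 4 coefficients.
Solving, g(x) = -2x³ + 2x² + 4x - 3.
Then g(2) = -3.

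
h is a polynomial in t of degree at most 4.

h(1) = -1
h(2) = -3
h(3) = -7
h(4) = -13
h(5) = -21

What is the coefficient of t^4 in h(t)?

0

Write h(t) = at^4 + bt³ + ct² + dt + e; the 5 given values yield a linear system in the 5 coefficients.
Solving, the top 2 coefficients vanish, and h(t) = -t² + t - 1.
The coefficient of t^4 is 0.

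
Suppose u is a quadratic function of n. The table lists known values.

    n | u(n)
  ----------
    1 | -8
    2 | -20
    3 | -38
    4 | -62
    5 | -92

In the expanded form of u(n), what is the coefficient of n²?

-3

Write u(n) = an² + bn + c; the 5 given values yield a linear system in the 3 coefficients.
Solving, u(n) = -3n² - 3n - 2.
The coefficient of n² is -3.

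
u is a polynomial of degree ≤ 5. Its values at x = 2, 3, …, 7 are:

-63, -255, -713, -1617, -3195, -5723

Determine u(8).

Write u(x) = ax^5 + bx^4 + cx³ + dx² + ex + p; the 6 given values yield a linear system in the 6 coefficients.
Solving, the leading coefficient vanishes, and u(x) = -2x^4 - 2x³ - 5x² + x + 3.
Then u(8) = -9525.

-9525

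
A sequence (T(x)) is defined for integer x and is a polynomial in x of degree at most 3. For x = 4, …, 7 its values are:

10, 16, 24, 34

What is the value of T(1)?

Write T(x) = ax³ + bx² + cx + d; the 4 given values yield a linear system in the 4 coefficients.
Solving, the leading coefficient vanishes, and T(x) = x² - 3x + 6.
Then T(1) = 4.

4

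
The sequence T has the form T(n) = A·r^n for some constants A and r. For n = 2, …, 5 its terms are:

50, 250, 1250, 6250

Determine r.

Consecutive ratio: 250/50 = 5, and 1250/250 = 5, so r = 5.
Then A·5^2 = 50 gives A = 2, and T(n) = 2·5^n.

5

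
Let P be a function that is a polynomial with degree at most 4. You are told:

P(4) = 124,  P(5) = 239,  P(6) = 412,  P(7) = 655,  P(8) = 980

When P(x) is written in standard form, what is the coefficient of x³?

2

Write P(x) = ax^4 + bx³ + cx² + dx + e; the 5 given values yield a linear system in the 5 coefficients.
Solving, the leading coefficient vanishes, and P(x) = 2x³ - x² + 2x + 4.
The coefficient of x³ is 2.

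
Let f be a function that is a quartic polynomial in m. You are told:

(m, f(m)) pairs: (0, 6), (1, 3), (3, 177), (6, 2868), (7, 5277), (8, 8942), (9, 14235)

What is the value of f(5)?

Write f(m) = am^4 + bm³ + cm² + dm + e; the 7 given values yield a linear system in the 5 coefficients.
Solving, f(m) = 2m^4 + 2m³ - 4m² - 3m + 6.
Then f(5) = 1391.

1391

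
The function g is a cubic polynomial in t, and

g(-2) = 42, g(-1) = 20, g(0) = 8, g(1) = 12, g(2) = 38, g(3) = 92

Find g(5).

308

Write g(t) = at³ + bt² + ct + d; the 6 given values yield a linear system in the 4 coefficients.
Solving, g(t) = t³ + 8t² - 5t + 8.
Then g(5) = 308.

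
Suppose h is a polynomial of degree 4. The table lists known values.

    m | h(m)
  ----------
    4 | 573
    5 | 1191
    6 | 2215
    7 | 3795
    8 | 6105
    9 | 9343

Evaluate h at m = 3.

First differences: 618, 1024, 1580, 2310, 3238. Second differences: 406, 556, 730, 928. Third differences: 150, 174, 198. Fourth differences: 24, 24.
Level-4 differences are constant, so h has degree 4.
Fitting a degree-4 polynomial gives h(m) = m^4 + 3m³ + 7m² + 3m + 1.
Then h(3) = 235.

235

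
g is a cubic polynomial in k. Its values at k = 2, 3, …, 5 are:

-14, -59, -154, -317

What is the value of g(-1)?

1

Write g(k) = ak³ + bk² + ck + d; the 4 given values yield a linear system in the 4 coefficients.
Solving, g(k) = -3k³ + 2k² + 2k - 2.
Then g(-1) = 1.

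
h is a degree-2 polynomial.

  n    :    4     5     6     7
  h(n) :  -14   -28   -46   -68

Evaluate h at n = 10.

First differences: -14, -18, -22. Second differences: -4, -4.
Level-2 differences are constant, so h has degree 2.
Fitting a degree-2 polynomial gives h(n) = -2n² + 4n + 2.
Then h(10) = -158.

-158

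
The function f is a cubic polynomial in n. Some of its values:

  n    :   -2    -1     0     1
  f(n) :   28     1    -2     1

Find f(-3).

Write f(n) = an³ + bn² + cn + d; the 4 given values yield a linear system in the 4 coefficients.
Solving, f(n) = -3n³ + 3n² + 3n - 2.
Then f(-3) = 97.

97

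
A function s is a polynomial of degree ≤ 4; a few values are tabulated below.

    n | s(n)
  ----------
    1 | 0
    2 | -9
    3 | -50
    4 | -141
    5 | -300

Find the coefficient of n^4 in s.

0

First differences: -9, -41, -91, -159. Second differences: -32, -50, -68. Third differences: -18, -18.
Level-3 differences are constant, so s has degree 3.
Fitting a degree-3 polynomial gives s(n) = -3n³ + 2n² + 6n - 5.
The coefficient of n^4 is 0.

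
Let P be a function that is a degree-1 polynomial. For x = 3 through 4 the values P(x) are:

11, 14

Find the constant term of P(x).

Write P(x) = ax + b; the 2 given values yield a linear system in the 2 coefficients.
Solving, P(x) = 3x + 2.
The constant term is P(0) = 2.

2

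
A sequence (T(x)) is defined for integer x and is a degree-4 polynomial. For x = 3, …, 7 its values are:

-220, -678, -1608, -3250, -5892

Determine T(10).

-23418

Write T(x) = ax^4 + bx³ + cx² + dx + e; the 5 given values yield a linear system in the 5 coefficients.
Solving, T(x) = -2x^4 - 4x³ + 6x² - 2x + 2.
Then T(10) = -23418.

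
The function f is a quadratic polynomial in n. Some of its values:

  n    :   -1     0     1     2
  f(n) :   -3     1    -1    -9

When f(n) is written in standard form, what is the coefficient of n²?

-3

First differences: 4, -2, -8. Second differences: -6, -6.
Level-2 differences are constant, so f has degree 2.
Fitting a degree-2 polynomial gives f(n) = -3n² + n + 1.
The coefficient of n² is -3.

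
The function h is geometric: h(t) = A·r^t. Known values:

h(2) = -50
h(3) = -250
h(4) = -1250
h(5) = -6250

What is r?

5

Consecutive ratio: -250/(-50) = 5, and -1250/(-250) = 5, so r = 5.
Then A·5^2 = -50 gives A = -2, and h(t) = -2·5^t.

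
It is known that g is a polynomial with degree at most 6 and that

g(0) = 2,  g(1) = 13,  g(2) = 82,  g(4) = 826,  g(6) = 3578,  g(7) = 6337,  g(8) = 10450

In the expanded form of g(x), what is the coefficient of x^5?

Write g(x) = ax^6 + bx^5 + cx^4 + dx³ + ex² + px + q; the 7 given values yield a linear system in the 7 coefficients.
Solving, the top 2 coefficients vanish, and g(x) = 2x^4 + 4x³ + 3x² + 2x + 2.
The coefficient of x^5 is 0.

0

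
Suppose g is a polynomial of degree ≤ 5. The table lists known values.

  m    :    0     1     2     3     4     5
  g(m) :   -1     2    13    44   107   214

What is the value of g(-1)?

First differences: 3, 11, 31, 63, 107. Second differences: 8, 20, 32, 44. Third differences: 12, 12, 12.
Level-3 differences are constant, so g has degree 3.
Fitting a degree-3 polynomial gives g(m) = 2m³ - 2m² + 3m - 1.
Then g(-1) = -8.

-8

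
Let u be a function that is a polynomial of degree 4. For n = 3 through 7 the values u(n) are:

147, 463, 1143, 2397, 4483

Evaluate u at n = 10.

19033

Write u(n) = an^4 + bn³ + cn² + dn + e; the 5 given values yield a linear system in the 5 coefficients.
Solving, u(n) = 2n^4 - n³ + 3n + 3.
Then u(10) = 19033.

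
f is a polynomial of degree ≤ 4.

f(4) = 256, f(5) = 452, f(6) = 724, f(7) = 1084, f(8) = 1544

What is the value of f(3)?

124

Write f(m) = am^4 + bm³ + cm² + dm + e; the 5 given values yield a linear system in the 5 coefficients.
Solving, the leading coefficient vanishes, and f(m) = 2m³ + 8m² + 2m - 8.
Then f(3) = 124.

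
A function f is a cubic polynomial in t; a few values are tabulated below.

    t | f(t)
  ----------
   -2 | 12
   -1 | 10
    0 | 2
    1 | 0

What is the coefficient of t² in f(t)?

Write f(t) = at³ + bt² + ct + d; the 4 given values yield a linear system in the 4 coefficients.
Solving, f(t) = 2t³ + 3t² - 7t + 2.
The coefficient of t² is 3.

3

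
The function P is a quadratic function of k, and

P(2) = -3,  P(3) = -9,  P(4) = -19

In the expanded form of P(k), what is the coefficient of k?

Write P(k) = ak² + bk + c; the 3 given values yield a linear system in the 3 coefficients.
Solving, P(k) = -2k² + 4k - 3.
The coefficient of k is 4.

4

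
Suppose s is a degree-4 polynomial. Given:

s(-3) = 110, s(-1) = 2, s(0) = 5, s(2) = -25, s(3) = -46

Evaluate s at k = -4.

Write s(k) = ak^4 + bk³ + ck² + dk + e; the 5 given values yield a linear system in the 5 coefficients.
Solving, s(k) = k^4 - 3k³ - 6k² + k + 5.
Then s(-4) = 353.

353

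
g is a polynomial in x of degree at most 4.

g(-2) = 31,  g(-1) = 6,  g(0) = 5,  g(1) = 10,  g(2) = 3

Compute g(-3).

Write g(x) = ax^4 + bx³ + cx² + dx + e; the 5 given values yield a linear system in the 5 coefficients.
Solving, the leading coefficient vanishes, and g(x) = -3x³ + 3x² + 5x + 5.
Then g(-3) = 98.

98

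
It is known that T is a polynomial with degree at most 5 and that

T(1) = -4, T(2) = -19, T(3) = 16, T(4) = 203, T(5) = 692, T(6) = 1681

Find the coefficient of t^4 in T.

Write T(t) = at^5 + bt^4 + ct³ + dt² + et + p; the 6 given values yield a linear system in the 6 coefficients.
Solving, the leading coefficient vanishes, and T(t) = 2t^4 - 3t³ - 7t² - 3t + 7.
The coefficient of t^4 is 2.

2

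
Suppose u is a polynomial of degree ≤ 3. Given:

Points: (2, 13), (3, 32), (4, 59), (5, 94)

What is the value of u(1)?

Write u(x) = ax³ + bx² + cx + d; the 4 given values yield a linear system in the 4 coefficients.
Solving, the leading coefficient vanishes, and u(x) = 4x² - x - 1.
Then u(1) = 2.

2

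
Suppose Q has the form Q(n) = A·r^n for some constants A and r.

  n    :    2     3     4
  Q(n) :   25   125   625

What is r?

Consecutive ratio: 125/25 = 5, and 625/125 = 5, so r = 5.
Then A·5^2 = 25 gives A = 1, and Q(n) = 1·5^n.

5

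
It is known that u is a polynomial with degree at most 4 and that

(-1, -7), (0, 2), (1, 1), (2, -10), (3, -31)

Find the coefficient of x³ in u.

0

First differences: 9, -1, -11, -21. Second differences: -10, -10, -10.
Level-2 differences are constant, so u has degree 2.
Fitting a degree-2 polynomial gives u(x) = -5x² + 4x + 2.
The coefficient of x³ is 0.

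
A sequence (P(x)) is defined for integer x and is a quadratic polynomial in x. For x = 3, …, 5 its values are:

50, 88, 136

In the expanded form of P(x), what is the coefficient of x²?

Write P(x) = ax² + bx + c; the 3 given values yield a linear system in the 3 coefficients.
Solving, P(x) = 5x² + 3x - 4.
The coefficient of x² is 5.

5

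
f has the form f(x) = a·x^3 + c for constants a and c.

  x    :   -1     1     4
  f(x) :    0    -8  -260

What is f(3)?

From f(-1) = 0 and f(1) = -8: -1a + c = 0 and 1a + c = -8.
Subtracting: 2a = -8, so a = -4; then c = 0 − (-4)·(-1) = -4.
So f(x) = -4x³ − 4, and f(3) = -112.

-112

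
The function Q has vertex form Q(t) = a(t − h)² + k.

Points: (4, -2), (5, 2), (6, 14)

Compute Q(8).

First differences 4, 12; second difference 8 = 2a, so a = 4.
Expanding, the t-coefficient is −2ah = -8h; matching it to the data gives h = 4, and then k = -2.
So Q(t) = 4(t − 4)² − 2.
Q(8) = 4·4² − 2 = 62.

62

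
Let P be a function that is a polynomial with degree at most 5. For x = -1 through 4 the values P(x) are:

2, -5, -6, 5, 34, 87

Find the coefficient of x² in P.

First differences: -7, -1, 11, 29, 53. Second differences: 6, 12, 18, 24. Third differences: 6, 6, 6.
Level-3 differences are constant, so P has degree 3.
Fitting a degree-3 polynomial gives P(x) = x³ + 3x² - 5x - 5.
The coefficient of x² is 3.

3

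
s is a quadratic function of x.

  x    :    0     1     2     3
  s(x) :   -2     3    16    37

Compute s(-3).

31

Write s(x) = ax² + bx + c; the 4 given values yield a linear system in the 3 coefficients.
Solving, s(x) = 4x² + x - 2.
Then s(-3) = 31.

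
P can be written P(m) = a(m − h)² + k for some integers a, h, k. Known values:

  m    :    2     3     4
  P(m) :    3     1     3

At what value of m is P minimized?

3

First differences -2, 2; second difference 4 = 2a, so a = 2.
Expanding, the m-coefficient is −2ah = -4h; matching it to the data gives h = 3, and then k = 1.
So P(m) = 2(m − 3)² + 1.
Hence h = 3.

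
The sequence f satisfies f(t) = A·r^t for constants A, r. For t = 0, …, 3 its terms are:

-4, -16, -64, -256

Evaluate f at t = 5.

-4096

Consecutive ratio: -16/(-4) = 4, and -64/(-16) = 4, so r = 4.
Then A·4^0 = -4 gives A = -4, and f(t) = -4·4^t.
f(5) = -4·4^5 = -4096.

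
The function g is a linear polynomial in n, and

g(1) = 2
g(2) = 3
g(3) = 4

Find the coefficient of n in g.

First differences: 1, 1.
Level-1 differences are constant, so g has degree 1.
Fitting a degree-1 polynomial gives g(n) = n + 1.
The coefficient of n is 1.

1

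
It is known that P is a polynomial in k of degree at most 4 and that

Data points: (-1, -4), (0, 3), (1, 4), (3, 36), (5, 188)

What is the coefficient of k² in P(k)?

Write P(k) = ak^4 + bk³ + ck² + dk + e; the 5 given values yield a linear system in the 5 coefficients.
Solving, the leading coefficient vanishes, and P(k) = 2k³ - 3k² + 2k + 3.
The coefficient of k² is -3.

-3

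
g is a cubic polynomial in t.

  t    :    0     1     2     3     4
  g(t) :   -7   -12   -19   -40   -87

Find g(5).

First differences: -5, -7, -21, -47. Second differences: -2, -14, -26. Third differences: -12, -12.
Level-3 differences are constant, so g has degree 3.
Fitting a degree-3 polynomial gives g(t) = -2t³ + 5t² - 8t - 7.
Then g(5) = -172.

-172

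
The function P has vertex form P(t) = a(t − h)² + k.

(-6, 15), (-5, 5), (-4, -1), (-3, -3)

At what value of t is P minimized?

-3

First differences -10, -6, -2; second difference 4 = 2a, so a = 2.
Expanding, the t-coefficient is −2ah = -4h; matching it to the data gives h = -3, and then k = -3.
So P(t) = 2(t + 3)² − 3.
Hence h = -3.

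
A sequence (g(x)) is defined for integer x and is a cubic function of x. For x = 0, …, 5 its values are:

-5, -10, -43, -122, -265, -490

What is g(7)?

-1258

First differences: -5, -33, -79, -143, -225. Second differences: -28, -46, -64, -82. Third differences: -18, -18, -18.
Level-3 differences are constant, so g has degree 3.
Fitting a degree-3 polynomial gives g(x) = -3x³ - 5x² + 3x - 5.
Then g(7) = -1258.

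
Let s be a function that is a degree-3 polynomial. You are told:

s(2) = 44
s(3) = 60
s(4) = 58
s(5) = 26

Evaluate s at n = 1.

22

Write s(n) = an³ + bn² + cn + d; the 4 given values yield a linear system in the 4 coefficients.
Solving, s(n) = -2n³ + 9n² + 9n + 6.
Then s(1) = 22.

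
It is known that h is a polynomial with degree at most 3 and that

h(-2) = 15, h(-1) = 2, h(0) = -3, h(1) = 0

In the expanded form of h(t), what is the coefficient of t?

-1

First differences: -13, -5, 3. Second differences: 8, 8.
Level-2 differences are constant, so h has degree 2.
Fitting a degree-2 polynomial gives h(t) = 4t² - t - 3.
The coefficient of t is -1.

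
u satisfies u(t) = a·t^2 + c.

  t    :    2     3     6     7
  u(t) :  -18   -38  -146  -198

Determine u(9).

From u(2) = -18 and u(3) = -38: 4a + c = -18 and 9a + c = -38.
Subtracting: 5a = -20, so a = -4; then c = -18 − (-4)·4 = -2.
So u(t) = -4t² − 2, and u(9) = -326.

-326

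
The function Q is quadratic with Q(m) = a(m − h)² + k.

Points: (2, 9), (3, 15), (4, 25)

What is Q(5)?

39

First differences 6, 10; second difference 4 = 2a, so a = 2.
Expanding, the m-coefficient is −2ah = -4h; matching it to the data gives h = 1, and then k = 7.
So Q(m) = 2(m − 1)² + 7.
Q(5) = 2·4² + 7 = 39.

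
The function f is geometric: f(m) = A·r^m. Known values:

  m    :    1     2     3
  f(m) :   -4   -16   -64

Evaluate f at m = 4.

Consecutive ratio: -16/(-4) = 4, and -64/(-16) = 4, so r = 4.
Then A·4^1 = -4 gives A = -1, and f(m) = -1·4^m.
f(4) = -1·4^4 = -256.

-256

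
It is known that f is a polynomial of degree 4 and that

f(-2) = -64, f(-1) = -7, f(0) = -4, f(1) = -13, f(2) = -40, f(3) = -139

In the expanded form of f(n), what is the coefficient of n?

-6

First differences: 57, 3, -9, -27, -99. Second differences: -54, -12, -18, -72. Third differences: 42, -6, -54. Fourth differences: -48, -48.
Level-4 differences are constant, so f has degree 4.
Fitting a degree-4 polynomial gives f(n) = -2n^4 + 3n³ - 4n² - 6n - 4.
The coefficient of n is -6.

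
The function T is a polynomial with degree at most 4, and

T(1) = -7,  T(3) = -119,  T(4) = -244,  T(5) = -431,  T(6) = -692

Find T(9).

Write T(k) = ak^4 + bk³ + ck² + dk + e; the 5 given values yield a linear system in the 5 coefficients.
Solving, the leading coefficient vanishes, and T(k) = -2k³ - 7k² - 2k + 4.
Then T(9) = -2039.

-2039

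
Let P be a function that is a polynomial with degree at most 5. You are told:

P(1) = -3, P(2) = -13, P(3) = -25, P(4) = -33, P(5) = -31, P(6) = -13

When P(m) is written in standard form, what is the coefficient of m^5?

First differences: -10, -12, -8, 2, 18. Second differences: -2, 4, 10, 16. Third differences: 6, 6, 6.
Level-3 differences are constant, so P has degree 3.
Fitting a degree-3 polynomial gives P(m) = m³ - 7m² + 4m - 1.
The coefficient of m^5 is 0.

0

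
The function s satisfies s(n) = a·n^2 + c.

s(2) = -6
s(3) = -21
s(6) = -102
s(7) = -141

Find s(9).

From s(2) = -6 and s(3) = -21: 4a + c = -6 and 9a + c = -21.
Subtracting: 5a = -15, so a = -3; then c = -6 − (-3)·4 = 6.
So s(n) = -3n² + 6, and s(9) = -237.

-237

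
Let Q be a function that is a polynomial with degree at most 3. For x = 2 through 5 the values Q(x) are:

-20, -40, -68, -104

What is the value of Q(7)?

-200

Write Q(x) = ax³ + bx² + cx + d; the 4 given values yield a linear system in the 4 coefficients.
Solving, the leading coefficient vanishes, and Q(x) = -4x² - 4.
Then Q(7) = -200.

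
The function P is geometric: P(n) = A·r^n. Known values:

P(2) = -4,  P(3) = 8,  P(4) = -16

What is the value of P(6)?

-64

Consecutive ratio: 8/(-4) = -2, and -16/8 = -2, so r = -2.
Then A·(-2)^2 = -4 gives A = -1, and P(n) = -1·(-2)^n.
P(6) = -1·(-2)^6 = -64.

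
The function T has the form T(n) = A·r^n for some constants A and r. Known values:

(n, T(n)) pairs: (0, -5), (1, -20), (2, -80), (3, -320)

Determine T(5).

Consecutive ratio: -20/(-5) = 4, and -80/(-20) = 4, so r = 4.
Then A·4^0 = -5 gives A = -5, and T(n) = -5·4^n.
T(5) = -5·4^5 = -5120.

-5120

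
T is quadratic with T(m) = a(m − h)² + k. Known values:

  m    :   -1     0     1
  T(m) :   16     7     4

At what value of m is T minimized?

First differences -9, -3; second difference 6 = 2a, so a = 3.
Expanding, the m-coefficient is −2ah = -6h; matching it to the data gives h = 1, and then k = 4.
So T(m) = 3(m − 1)² + 4.
Hence h = 1.

1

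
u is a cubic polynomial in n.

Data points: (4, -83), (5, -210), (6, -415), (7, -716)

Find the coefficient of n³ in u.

Write u(n) = an³ + bn² + cn + d; the 4 given values yield a linear system in the 4 coefficients.
Solving, u(n) = -3n³ + 6n² + 2n + 5.
The coefficient of n³ is -3.

-3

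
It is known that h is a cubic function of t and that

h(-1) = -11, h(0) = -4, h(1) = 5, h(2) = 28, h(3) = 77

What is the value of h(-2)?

-28

First differences: 7, 9, 23, 49. Second differences: 2, 14, 26. Third differences: 12, 12.
Level-3 differences are constant, so h has degree 3.
Fitting a degree-3 polynomial gives h(t) = 2t³ + t² + 6t - 4.
Then h(-2) = -28.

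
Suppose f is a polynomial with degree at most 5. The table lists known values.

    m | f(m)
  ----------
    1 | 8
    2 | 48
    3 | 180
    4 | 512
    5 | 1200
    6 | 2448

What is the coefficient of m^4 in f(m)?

2

First differences: 40, 132, 332, 688, 1248. Second differences: 92, 200, 356, 560. Third differences: 108, 156, 204. Fourth differences: 48, 48.
Level-4 differences are constant, so f has degree 4.
Fitting a degree-4 polynomial gives f(m) = 2m^4 - 2m³ + 8m².
The coefficient of m^4 is 2.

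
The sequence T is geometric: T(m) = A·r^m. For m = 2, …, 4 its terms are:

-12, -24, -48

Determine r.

Consecutive ratio: -24/(-12) = 2, and -48/(-24) = 2, so r = 2.
Then A·2^2 = -12 gives A = -3, and T(m) = -3·2^m.

2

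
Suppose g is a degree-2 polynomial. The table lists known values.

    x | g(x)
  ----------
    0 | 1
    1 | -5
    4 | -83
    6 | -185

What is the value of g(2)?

Write g(x) = ax² + bx + c; the 4 given values yield a linear system in the 3 coefficients.
Solving, g(x) = -5x² - x + 1.
Then g(2) = -21.

-21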